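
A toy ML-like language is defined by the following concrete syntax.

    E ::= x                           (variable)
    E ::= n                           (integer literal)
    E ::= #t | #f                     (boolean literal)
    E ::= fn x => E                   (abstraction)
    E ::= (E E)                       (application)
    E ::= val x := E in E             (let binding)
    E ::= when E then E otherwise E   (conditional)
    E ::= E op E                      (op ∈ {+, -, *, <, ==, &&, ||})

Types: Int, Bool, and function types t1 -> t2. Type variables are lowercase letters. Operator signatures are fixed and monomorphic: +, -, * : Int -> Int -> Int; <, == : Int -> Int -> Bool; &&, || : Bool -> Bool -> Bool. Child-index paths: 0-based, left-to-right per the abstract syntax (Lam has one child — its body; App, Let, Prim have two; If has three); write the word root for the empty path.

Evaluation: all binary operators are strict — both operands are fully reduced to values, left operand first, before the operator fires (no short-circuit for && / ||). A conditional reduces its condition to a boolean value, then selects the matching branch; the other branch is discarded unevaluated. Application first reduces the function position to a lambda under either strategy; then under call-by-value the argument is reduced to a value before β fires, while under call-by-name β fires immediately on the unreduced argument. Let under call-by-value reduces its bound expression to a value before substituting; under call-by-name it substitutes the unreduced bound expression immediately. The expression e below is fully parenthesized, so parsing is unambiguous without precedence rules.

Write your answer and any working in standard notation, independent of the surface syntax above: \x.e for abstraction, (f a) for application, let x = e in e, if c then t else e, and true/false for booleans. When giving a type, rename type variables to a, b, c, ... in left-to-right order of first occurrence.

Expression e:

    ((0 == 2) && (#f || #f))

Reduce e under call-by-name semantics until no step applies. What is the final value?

Answer: false

Working:
step 0: ((0 == 2) && (false || false))
step 1: [delta@0] (false && (false || false))
step 2: [delta@1] (false && false)
step 3: [delta@root] false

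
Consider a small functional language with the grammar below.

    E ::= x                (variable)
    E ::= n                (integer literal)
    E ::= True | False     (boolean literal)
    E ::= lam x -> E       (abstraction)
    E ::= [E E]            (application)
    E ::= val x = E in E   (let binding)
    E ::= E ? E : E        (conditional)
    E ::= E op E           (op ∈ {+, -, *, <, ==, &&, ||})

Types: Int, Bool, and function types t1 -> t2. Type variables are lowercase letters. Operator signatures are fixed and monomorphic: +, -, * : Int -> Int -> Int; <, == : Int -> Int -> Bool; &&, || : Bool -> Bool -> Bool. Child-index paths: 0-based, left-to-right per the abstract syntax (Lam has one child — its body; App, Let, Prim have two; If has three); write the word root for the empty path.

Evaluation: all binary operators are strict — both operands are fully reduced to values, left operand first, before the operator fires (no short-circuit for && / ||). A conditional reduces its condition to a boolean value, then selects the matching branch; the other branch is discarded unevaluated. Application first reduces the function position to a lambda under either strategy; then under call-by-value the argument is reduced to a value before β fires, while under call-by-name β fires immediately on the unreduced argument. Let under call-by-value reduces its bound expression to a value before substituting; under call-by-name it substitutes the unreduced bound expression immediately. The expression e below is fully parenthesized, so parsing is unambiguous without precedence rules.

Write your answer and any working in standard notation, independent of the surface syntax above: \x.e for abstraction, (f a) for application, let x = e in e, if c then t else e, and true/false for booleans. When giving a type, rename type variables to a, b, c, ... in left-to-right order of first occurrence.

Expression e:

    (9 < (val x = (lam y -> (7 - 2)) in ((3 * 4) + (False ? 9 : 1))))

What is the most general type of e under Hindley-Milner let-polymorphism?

Answer: Bool

Working:
  unify Int ~ Int
  unify Int ~ Int
  unify Int ~ Int
\y._ : a -> Int
let x : forall. a -> Int
  unify Int ~ Int
  unify Int ~ Int
  unify Int ~ Int
  unify Bool ~ Bool
  unify Int ~ Int
  unify Int ~ Int
  unify Int ~ Int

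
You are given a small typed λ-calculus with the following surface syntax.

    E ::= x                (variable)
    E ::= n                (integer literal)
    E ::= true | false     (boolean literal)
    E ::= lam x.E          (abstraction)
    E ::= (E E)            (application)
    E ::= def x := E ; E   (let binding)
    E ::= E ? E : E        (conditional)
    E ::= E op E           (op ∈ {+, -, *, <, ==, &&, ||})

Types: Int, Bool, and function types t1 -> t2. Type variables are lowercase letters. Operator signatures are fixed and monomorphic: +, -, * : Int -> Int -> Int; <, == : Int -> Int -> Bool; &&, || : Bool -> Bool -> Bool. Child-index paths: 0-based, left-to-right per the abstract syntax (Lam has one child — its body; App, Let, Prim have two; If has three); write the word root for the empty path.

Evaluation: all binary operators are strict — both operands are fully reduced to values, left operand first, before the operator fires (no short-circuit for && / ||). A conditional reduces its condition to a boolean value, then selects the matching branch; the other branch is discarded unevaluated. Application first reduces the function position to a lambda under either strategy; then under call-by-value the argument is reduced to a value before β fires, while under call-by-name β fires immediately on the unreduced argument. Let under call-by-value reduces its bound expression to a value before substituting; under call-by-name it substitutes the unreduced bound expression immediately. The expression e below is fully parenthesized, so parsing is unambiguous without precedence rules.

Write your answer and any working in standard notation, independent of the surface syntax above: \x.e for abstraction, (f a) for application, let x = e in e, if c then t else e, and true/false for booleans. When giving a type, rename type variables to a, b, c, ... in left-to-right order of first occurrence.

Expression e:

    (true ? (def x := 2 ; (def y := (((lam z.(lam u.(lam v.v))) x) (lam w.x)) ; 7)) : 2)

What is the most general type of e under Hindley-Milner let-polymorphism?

Derivation:
  unify Bool ~ Bool
let x : Int
v : c
\v._ : c -> c
\u._ : b -> c -> c
\z._ : a -> b -> c -> c
x : Int
  unify a -> b -> c -> c ~ Int -> d
  unify a ~ Int
  unify b -> c -> c ~ d
_ _ : b -> c -> c
x : Int
\w._ : e -> Int
  unify b -> c -> c ~ (e -> Int) -> f
  unify b ~ e -> Int
  unify c -> c ~ f
_ _ : c -> c
let y : forall. c -> c
  unify Int ~ Int

Answer: Int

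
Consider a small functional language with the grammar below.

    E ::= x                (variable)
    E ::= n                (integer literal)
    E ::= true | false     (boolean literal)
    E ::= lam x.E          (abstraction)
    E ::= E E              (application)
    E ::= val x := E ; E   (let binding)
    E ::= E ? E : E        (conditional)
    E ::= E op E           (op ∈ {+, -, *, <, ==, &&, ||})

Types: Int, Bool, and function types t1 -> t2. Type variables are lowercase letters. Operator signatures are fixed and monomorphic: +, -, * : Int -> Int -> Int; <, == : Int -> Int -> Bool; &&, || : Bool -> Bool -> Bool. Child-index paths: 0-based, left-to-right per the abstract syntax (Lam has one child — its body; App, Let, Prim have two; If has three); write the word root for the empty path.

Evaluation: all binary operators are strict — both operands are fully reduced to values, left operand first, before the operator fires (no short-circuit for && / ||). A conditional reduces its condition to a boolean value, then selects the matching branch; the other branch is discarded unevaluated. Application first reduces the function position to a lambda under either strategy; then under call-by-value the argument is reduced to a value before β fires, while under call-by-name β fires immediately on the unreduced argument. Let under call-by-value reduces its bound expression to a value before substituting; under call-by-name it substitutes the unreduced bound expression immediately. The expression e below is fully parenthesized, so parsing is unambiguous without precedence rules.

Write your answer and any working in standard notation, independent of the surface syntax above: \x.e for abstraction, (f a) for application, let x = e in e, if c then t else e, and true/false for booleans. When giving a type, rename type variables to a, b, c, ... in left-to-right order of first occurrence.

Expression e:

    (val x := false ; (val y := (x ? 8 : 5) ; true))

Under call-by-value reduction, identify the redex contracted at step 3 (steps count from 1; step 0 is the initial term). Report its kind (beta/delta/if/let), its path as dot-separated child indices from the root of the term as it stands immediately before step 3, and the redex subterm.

Trace:
step 0: (let x = false in (let y = (if x then 8 else 5) in true))
step 1: [let@root] (let y = (if false then 8 else 5) in true)
step 2: [if@0] (let y = 5 in true)
step 3: [let@root] true

Answer: let at root : (let y = 5 in true)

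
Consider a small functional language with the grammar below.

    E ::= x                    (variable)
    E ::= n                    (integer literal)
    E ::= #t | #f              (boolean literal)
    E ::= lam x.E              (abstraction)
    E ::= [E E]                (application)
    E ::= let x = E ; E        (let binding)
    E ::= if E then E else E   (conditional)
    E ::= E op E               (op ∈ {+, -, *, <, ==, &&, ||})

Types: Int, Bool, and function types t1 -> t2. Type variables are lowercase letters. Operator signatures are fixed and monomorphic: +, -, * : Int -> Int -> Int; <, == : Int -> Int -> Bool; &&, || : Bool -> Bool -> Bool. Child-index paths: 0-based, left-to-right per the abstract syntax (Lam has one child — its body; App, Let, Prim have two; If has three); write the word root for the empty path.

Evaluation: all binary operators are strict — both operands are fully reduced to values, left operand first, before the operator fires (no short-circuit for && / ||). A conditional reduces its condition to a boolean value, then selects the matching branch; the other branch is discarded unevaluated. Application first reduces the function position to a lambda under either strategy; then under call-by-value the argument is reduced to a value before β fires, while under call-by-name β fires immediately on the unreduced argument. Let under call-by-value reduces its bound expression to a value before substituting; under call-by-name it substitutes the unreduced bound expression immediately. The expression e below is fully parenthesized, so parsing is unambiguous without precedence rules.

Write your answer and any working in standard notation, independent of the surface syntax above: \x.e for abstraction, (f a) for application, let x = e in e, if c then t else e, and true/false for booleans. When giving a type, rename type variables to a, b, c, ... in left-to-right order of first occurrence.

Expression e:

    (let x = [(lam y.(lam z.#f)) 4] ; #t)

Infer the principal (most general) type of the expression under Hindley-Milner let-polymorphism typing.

Answer: Bool

Trace:
\z._ : b -> Bool
\y._ : a -> b -> Bool
  unify a -> b -> Bool ~ Int -> c
  unify a ~ Int
  unify b -> Bool ~ c
_ _ : b -> Bool
let x : forall. b -> Bool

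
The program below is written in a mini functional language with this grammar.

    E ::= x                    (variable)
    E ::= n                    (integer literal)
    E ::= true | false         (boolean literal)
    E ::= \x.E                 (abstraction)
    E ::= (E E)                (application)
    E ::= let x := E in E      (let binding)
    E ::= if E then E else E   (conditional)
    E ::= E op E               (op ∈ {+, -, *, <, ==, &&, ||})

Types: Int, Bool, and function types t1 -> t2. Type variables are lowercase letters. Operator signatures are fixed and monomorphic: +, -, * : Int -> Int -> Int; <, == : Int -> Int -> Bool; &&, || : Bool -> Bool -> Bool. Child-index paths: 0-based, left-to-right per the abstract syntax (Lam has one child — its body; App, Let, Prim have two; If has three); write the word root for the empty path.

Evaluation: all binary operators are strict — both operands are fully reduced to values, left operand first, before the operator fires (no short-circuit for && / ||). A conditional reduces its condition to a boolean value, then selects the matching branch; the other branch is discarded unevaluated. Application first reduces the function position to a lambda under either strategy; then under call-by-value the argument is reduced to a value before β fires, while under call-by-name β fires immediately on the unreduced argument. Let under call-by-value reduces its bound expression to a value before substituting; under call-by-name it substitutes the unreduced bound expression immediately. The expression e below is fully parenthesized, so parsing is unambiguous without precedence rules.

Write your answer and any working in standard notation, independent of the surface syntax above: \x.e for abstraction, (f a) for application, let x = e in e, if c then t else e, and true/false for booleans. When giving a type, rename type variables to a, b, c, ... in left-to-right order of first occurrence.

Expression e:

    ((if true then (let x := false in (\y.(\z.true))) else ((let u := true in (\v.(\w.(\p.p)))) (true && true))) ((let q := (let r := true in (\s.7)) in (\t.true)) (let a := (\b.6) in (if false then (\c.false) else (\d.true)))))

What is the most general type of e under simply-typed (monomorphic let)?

Answer: Bool -> Bool

Derivation:
  unify Bool ~ Bool
let x : Bool
\z._ : b -> Bool
\y._ : a -> b -> Bool
let u : Bool
p : e
\p._ : e -> e
\w._ : d -> e -> e
\v._ : c -> d -> e -> e
  unify Bool ~ Bool
  unify Bool ~ Bool
  unify c -> d -> e -> e ~ Bool -> f
  unify c ~ Bool
  unify d -> e -> e ~ f
_ _ : d -> e -> e
  unify a -> b -> Bool ~ d -> e -> e
  unify a ~ d
  unify b -> Bool ~ e -> e
  unify b ~ e
  unify Bool ~ e
let r : Bool
\s._ : g -> Int
let q : g -> Int
\t._ : h -> Bool
\b._ : i -> Int
let a : i -> Int
  unify Bool ~ Bool
\c._ : j -> Bool
\d._ : k -> Bool
  unify j -> Bool ~ k -> Bool
  unify j ~ k
  unify Bool ~ Bool
  unify h -> Bool ~ (k -> Bool) -> l
  unify h ~ k -> Bool
  unify Bool ~ l
_ _ : Bool
  unify d -> Bool -> Bool ~ Bool -> m
  unify d ~ Bool
  unify Bool -> Bool ~ m
_ _ : Bool -> Bool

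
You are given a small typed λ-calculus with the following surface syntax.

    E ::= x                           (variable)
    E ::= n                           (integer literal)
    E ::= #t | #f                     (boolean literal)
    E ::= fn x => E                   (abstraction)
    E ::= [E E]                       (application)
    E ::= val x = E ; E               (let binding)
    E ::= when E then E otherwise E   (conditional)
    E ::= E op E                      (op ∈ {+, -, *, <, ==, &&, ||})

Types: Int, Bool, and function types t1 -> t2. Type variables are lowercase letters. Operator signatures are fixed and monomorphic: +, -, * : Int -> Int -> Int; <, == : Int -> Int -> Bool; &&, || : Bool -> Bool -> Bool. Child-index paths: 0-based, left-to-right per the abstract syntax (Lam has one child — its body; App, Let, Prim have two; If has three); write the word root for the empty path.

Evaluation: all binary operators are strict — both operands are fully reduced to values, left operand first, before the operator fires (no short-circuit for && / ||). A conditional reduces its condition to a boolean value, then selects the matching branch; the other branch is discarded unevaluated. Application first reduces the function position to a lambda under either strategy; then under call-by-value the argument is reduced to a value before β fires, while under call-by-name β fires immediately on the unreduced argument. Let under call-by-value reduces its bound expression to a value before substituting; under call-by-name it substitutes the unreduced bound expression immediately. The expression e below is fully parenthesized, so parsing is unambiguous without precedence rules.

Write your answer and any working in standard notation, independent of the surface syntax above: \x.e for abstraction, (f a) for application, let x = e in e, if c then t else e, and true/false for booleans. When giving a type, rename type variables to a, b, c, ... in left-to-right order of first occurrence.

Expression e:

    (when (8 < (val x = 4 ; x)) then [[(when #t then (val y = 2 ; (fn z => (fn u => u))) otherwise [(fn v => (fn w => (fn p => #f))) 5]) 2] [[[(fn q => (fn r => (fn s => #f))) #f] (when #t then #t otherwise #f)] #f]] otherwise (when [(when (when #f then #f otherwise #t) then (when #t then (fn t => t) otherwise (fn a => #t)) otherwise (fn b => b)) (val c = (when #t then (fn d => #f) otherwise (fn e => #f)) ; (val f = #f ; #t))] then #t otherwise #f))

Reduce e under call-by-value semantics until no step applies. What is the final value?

Derivation:
step 0: (if (8 < (let x = 4 in x)) then (((if true then (let y = 2 in (\z.(\u.u))) else ((\v.(\w.(\p.false))) 5)) 2) ((((\q.(\r.(\s.false))) false) (if true then true else false)) false)) else (if ((if (if false then false else true) then (if true then (\t.t) else (\a.true)) else (\b.b)) (let c = (if true then (\d.false) else (\e.false)) in (let f = false in true))) then true else false))
step 1: [let@0.1] (if (8 < 4) then (((if true then (let y = 2 in (\z.(\u.u))) else ((\v.(\w.(\p.false))) 5)) 2) ((((\q.(\r.(\s.false))) false) (if true then true else false)) false)) else (if ((if (if false then false else true) then (if true then (\t.t) else (\a.true)) else (\b.b)) (let c = (if true then (\d.false) else (\e.false)) in (let f = false in true))) then true else false))
step 2: [delta@0] (if false then (((if true then (let y = 2 in (\z.(\u.u))) else ((\v.(\w.(\p.false))) 5)) 2) ((((\q.(\r.(\s.false))) false) (if true then true else false)) false)) else (if ((if (if false then false else true) then (if true then (\t.t) else (\a.true)) else (\b.b)) (let c = (if true then (\d.false) else (\e.false)) in (let f = false in true))) then true else false))
step 3: [if@root] (if ((if (if false then false else true) then (if true then (\t.t) else (\a.true)) else (\b.b)) (let c = (if true then (\d.false) else (\e.false)) in (let f = false in true))) then true else false)
step 4: [if@0.0.0] (if ((if true then (if true then (\t.t) else (\a.true)) else (\b.b)) (let c = (if true then (\d.false) else (\e.false)) in (let f = false in true))) then true else false)
step 5: [if@0.0] (if ((if true then (\t.t) else (\a.true)) (let c = (if true then (\d.false) else (\e.false)) in (let f = false in true))) then true else false)
step 6: [if@0.0] (if ((\t.t) (let c = (if true then (\d.false) else (\e.false)) in (let f = false in true))) then true else false)
step 7: [if@0.1.0] (if ((\t.t) (let c = (\d.false) in (let f = false in true))) then true else false)
step 8: [let@0.1] (if ((\t.t) (let f = false in true)) then true else false)
step 9: [let@0.1] (if ((\t.t) true) then true else false)
step 10: [beta@0] (if true then true else false)
step 11: [if@root] true

Answer: true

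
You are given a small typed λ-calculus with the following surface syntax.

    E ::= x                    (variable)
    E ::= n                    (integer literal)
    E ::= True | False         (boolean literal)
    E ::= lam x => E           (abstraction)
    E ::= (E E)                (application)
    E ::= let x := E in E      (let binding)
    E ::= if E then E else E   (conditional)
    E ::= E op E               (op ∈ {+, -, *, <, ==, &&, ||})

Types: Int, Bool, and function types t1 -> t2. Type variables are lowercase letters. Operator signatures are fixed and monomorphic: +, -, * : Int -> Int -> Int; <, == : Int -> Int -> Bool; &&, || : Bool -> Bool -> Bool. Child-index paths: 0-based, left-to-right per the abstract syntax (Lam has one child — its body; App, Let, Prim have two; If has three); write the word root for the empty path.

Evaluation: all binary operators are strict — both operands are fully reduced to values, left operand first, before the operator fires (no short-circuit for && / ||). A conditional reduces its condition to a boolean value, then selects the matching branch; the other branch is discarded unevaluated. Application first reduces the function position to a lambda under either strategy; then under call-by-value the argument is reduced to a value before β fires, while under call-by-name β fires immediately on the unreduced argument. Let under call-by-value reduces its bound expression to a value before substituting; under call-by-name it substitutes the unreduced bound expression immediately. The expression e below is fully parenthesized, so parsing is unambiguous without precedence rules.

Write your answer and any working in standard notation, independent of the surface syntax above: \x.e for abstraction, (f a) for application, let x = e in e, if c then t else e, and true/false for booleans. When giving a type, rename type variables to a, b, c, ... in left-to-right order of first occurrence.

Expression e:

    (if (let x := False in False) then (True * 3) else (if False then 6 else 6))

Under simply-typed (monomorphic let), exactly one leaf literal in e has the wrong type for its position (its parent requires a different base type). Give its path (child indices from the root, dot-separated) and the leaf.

Working:
let x : Bool
  unify Bool ~ Bool
  unify Bool ~ Int
  FAIL: mismatch Bool ~ Int

Answer: 1.0 : true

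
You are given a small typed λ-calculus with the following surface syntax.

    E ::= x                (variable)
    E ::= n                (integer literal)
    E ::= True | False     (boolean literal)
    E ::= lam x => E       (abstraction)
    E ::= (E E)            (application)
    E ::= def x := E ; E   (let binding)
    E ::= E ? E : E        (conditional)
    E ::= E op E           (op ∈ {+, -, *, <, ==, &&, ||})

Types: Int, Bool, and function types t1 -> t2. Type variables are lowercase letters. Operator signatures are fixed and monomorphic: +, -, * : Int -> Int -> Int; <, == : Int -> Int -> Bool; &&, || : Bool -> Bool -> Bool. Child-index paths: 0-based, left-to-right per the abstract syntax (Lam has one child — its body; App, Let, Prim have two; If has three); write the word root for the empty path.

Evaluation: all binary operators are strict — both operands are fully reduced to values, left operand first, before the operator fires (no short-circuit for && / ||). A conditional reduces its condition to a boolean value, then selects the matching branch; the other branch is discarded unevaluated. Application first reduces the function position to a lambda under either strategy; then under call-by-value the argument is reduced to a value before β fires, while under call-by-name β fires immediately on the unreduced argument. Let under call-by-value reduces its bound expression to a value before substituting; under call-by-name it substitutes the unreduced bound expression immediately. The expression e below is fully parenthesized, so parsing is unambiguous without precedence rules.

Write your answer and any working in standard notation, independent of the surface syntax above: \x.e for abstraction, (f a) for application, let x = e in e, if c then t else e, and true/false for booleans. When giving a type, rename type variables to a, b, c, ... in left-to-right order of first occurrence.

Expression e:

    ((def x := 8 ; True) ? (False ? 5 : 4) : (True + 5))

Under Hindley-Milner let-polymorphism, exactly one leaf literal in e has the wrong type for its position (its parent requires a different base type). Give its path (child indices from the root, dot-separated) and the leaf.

Working:
let x : Int
  unify Bool ~ Bool
  unify Bool ~ Bool
  unify Int ~ Int
  unify Bool ~ Int
  FAIL: mismatch Bool ~ Int

Answer: 2.0 : true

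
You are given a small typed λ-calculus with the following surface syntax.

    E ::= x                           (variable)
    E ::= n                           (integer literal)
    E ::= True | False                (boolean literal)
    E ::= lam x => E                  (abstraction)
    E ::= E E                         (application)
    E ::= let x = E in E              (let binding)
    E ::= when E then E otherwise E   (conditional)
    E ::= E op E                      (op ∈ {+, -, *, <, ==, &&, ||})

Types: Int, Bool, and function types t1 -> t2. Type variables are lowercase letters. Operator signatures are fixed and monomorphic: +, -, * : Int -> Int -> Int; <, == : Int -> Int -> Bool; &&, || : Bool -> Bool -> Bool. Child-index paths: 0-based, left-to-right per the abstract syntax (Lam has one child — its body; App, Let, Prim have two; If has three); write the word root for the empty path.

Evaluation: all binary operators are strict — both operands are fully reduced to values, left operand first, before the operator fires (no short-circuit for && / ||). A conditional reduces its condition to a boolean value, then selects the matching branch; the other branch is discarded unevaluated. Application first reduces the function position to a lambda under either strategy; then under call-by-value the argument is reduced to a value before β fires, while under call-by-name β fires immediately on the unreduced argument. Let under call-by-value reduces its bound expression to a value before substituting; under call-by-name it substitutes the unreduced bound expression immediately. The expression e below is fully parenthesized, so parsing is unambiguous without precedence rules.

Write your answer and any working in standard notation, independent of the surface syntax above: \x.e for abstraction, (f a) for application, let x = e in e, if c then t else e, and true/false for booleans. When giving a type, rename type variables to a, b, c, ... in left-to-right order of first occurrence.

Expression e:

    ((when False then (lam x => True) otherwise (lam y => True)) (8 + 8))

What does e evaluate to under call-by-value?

Answer: true

Working:
step 0: ((if false then (\x.true) else (\y.true)) (8 + 8))
step 1: [if@0] ((\y.true) (8 + 8))
step 2: [delta@1] ((\y.true) 16)
step 3: [beta@root] true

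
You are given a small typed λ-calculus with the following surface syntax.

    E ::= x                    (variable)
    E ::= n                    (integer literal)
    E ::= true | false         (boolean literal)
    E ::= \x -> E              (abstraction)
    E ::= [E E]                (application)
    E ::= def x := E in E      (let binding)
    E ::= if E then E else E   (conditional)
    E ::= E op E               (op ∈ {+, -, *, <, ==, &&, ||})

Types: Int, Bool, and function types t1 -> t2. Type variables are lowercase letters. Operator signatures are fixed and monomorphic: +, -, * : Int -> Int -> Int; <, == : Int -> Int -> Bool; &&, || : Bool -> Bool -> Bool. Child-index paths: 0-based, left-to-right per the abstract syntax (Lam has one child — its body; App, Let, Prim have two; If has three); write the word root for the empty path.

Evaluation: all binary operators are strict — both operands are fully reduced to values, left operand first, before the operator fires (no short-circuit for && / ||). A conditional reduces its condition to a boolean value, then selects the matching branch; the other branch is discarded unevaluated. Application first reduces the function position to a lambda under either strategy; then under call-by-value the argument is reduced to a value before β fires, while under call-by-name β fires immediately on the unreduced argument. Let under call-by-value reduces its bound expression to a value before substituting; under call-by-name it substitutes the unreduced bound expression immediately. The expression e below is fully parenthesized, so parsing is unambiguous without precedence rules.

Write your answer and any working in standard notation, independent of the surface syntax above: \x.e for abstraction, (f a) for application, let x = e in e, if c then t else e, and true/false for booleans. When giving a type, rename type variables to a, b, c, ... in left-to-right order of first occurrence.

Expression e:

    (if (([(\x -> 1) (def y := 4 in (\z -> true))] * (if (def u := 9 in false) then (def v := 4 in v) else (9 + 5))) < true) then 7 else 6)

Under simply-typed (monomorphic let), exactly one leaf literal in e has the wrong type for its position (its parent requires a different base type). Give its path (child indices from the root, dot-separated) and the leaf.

Answer: 0.1 : true

Derivation:
\x._ : a -> Int
let y : Int
\z._ : b -> Bool
  unify a -> Int ~ (b -> Bool) -> c
  unify a ~ b -> Bool
  unify Int ~ c
_ _ : Int
  unify Int ~ Int
let u : Int
  unify Bool ~ Bool
let v : Int
v : Int
  unify Int ~ Int
  unify Int ~ Int
  unify Int ~ Int
  unify Int ~ Int
  unify Int ~ Int
  unify Bool ~ Int
  FAIL: mismatch Bool ~ Int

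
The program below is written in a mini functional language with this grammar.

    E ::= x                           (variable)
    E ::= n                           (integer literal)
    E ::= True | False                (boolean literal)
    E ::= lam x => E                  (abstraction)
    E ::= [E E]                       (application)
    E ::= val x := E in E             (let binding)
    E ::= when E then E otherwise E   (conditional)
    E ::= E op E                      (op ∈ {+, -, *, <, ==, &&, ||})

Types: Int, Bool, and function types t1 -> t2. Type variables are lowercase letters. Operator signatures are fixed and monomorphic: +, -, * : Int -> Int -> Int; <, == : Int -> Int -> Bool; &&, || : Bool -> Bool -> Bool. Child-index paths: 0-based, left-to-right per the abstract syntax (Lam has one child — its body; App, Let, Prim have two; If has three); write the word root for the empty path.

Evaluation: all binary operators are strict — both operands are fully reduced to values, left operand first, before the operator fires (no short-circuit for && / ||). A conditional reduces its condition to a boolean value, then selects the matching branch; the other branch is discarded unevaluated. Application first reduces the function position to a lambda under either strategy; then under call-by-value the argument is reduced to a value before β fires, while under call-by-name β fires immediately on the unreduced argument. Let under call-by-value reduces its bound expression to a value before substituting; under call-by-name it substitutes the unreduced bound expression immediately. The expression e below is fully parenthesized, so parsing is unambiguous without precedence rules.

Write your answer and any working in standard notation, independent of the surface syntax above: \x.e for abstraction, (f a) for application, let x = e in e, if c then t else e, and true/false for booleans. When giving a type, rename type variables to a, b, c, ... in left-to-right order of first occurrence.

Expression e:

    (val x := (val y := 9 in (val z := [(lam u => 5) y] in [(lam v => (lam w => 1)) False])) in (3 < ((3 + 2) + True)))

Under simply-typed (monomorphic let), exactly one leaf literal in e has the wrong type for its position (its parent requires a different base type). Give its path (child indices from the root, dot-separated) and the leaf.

Trace:
let y : Int
\u._ : a -> Int
y : Int
  unify a -> Int ~ Int -> b
  unify a ~ Int
  unify Int ~ b
_ _ : Int
let z : Int
\w._ : d -> Int
\v._ : c -> d -> Int
  unify c -> d -> Int ~ Bool -> e
  unify c ~ Bool
  unify d -> Int ~ e
_ _ : d -> Int
let x : d -> Int
  unify Int ~ Int
  unify Int ~ Int
  unify Int ~ Int
  unify Int ~ Int
  unify Bool ~ Int
  FAIL: mismatch Bool ~ Int

Answer: 1.1.1 : true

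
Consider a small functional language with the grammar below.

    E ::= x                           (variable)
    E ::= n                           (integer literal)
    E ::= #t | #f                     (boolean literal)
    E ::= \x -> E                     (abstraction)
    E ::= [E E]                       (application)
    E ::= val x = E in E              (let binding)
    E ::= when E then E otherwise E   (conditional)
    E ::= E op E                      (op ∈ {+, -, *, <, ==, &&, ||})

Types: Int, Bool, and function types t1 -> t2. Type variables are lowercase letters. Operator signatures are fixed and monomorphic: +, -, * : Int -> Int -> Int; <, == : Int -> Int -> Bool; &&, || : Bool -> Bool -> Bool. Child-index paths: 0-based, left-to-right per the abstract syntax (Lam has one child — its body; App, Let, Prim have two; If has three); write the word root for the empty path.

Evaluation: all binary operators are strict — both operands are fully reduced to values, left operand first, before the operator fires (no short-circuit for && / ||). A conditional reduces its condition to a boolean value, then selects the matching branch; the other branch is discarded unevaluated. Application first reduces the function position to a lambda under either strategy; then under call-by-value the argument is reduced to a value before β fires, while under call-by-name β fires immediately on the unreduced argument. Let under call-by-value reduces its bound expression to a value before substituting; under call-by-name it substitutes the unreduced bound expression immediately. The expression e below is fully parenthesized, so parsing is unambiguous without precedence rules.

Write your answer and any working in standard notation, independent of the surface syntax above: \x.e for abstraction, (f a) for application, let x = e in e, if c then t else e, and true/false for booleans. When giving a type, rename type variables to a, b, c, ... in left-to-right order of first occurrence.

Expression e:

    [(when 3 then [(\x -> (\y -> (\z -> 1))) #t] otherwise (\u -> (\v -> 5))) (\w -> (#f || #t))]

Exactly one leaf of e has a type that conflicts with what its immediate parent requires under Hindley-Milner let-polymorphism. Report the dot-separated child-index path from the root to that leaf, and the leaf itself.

Derivation:
  unify Int ~ Bool
  FAIL: mismatch Int ~ Bool

Answer: 0.0 : 3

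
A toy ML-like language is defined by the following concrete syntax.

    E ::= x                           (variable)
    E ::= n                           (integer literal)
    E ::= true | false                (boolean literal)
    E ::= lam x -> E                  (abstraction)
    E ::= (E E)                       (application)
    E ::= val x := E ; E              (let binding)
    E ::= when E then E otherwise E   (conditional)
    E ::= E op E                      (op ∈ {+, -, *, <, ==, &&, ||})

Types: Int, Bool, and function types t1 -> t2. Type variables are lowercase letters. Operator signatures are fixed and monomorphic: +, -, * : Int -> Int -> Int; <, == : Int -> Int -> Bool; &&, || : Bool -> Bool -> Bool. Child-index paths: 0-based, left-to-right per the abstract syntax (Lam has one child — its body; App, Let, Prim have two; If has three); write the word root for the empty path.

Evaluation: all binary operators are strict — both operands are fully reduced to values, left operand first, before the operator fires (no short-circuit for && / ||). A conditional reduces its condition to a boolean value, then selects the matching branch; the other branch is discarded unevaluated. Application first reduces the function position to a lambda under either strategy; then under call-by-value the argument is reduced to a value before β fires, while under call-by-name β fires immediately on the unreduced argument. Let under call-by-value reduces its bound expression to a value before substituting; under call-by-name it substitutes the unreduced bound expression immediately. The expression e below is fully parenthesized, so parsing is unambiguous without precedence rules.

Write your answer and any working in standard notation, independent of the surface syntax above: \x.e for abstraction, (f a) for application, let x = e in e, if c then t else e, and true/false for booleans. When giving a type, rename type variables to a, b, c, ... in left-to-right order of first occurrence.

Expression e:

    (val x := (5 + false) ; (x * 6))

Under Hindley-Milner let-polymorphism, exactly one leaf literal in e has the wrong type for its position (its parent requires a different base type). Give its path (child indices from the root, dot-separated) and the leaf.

Answer: 0.1 : false

Trace:
  unify Int ~ Int
  unify Bool ~ Int
  FAIL: mismatch Bool ~ Int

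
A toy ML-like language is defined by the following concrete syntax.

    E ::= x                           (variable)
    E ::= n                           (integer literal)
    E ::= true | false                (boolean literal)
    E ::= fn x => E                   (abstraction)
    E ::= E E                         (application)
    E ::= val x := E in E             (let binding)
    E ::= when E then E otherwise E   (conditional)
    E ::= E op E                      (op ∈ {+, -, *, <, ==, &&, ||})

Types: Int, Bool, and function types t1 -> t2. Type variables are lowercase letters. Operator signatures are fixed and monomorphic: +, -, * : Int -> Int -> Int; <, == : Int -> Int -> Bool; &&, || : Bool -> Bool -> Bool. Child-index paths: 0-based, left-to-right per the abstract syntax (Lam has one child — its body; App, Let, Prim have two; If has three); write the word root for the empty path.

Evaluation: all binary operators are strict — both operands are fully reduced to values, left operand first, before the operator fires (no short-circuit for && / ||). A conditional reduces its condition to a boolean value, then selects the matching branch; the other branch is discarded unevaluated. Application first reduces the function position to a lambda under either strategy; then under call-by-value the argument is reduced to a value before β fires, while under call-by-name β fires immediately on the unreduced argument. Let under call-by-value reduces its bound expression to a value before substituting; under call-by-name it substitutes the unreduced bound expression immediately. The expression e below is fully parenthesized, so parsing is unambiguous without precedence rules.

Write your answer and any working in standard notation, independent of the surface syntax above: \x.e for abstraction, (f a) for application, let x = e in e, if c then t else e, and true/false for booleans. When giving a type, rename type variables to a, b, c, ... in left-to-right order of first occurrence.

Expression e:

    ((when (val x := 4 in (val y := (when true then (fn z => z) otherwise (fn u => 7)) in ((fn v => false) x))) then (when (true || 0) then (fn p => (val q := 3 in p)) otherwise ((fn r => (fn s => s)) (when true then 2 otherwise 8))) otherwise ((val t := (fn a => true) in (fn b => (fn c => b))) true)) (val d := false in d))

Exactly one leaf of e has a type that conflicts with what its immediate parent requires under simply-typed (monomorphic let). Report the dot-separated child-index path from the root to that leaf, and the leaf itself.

Derivation:
let x : Int
  unify Bool ~ Bool
z : a
\z._ : a -> a
\u._ : b -> Int
  unify a -> a ~ b -> Int
  unify a ~ b
  unify b ~ Int
let y : Int -> Int
\v._ : c -> Bool
x : Int
  unify c -> Bool ~ Int -> d
  unify c ~ Int
  unify Bool ~ d
_ _ : Bool
  unify Bool ~ Bool
  unify Bool ~ Bool
  unify Int ~ Bool
  FAIL: mismatch Int ~ Bool

Answer: 0.1.0.1 : 0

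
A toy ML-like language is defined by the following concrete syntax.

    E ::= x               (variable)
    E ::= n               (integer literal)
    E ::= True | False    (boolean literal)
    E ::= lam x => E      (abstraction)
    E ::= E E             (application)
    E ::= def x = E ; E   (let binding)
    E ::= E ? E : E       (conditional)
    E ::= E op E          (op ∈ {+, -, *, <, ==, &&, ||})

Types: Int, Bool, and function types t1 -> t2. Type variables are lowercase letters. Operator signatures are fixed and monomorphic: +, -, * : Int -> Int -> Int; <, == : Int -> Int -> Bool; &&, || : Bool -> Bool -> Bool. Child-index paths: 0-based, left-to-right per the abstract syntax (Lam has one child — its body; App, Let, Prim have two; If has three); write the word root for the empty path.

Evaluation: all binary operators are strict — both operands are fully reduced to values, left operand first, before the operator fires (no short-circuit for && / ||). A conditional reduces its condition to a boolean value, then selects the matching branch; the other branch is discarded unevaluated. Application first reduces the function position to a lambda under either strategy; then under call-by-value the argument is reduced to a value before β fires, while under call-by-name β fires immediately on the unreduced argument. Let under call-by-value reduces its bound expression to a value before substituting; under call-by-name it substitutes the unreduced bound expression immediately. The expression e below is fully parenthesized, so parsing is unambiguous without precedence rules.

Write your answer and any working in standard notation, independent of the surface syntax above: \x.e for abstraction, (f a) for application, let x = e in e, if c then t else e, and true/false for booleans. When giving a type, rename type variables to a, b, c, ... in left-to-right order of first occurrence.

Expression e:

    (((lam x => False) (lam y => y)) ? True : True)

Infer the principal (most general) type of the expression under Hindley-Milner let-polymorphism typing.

Derivation:
\x._ : a -> Bool
y : b
\y._ : b -> b
  unify a -> Bool ~ (b -> b) -> c
  unify a ~ b -> b
  unify Bool ~ c
_ _ : Bool
  unify Bool ~ Bool
  unify Bool ~ Bool

Answer: Bool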